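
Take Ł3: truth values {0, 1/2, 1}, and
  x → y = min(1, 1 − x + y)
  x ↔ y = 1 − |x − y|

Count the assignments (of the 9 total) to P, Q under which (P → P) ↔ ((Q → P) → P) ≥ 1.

P = 0, Q = 0 ↦ 0  <
P = 0, Q = 1/2 ↦ 1/2  <
P = 0, Q = 1 ↦ 1  ≥
P = 1/2, Q = 0 ↦ 1/2  <
P = 1/2, Q = 1/2 ↦ 1/2  <
P = 1/2, Q = 1 ↦ 1  ≥
P = 1, Q = 0 ↦ 1  ≥
P = 1, Q = 1/2 ↦ 1  ≥
P = 1, Q = 1 ↦ 1  ≥
So 5 of the 9 assignments meet the threshold.

5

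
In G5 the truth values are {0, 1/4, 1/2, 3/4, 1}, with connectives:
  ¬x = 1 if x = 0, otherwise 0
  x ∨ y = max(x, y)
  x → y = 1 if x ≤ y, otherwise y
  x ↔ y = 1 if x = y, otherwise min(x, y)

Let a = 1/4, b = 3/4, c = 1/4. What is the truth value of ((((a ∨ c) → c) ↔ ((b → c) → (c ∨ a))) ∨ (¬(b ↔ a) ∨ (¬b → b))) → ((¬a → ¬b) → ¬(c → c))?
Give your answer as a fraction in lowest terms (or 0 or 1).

a ∨ c = 1/4 ∨ 1/4 = 1/4
(a ∨ c) → c = 1/4 → 1/4 = 1
b → c = 3/4 → 1/4 = 1/4
c ∨ a = 1/4 ∨ 1/4 = 1/4
(b → c) → (c ∨ a) = 1/4 → 1/4 = 1
((a ∨ c) → c) ↔ ((b → c) → (c ∨ a)) = 1 ↔ 1 = 1
b ↔ a = 3/4 ↔ 1/4 = 1/4
¬(b ↔ a) = ¬1/4 = 0
¬b = ¬3/4 = 0
¬b → b = 0 → 3/4 = 1
¬(b ↔ a) ∨ (¬b → b) = 0 ∨ 1 = 1
(((a ∨ c) → c) ↔ ((b → c) → (c ∨ a))) ∨ (¬(b ↔ a) ∨ (¬b → b)) = 1 ∨ 1 = 1
¬a = ¬1/4 = 0
¬b = ¬3/4 = 0
¬a → ¬b = 0 → 0 = 1
c → c = 1/4 → 1/4 = 1
¬(c → c) = ¬1 = 0
(¬a → ¬b) → ¬(c → c) = 1 → 0 = 0
((((a ∨ c) → c) ↔ ((b → c) → (c ∨ a))) ∨ (¬(b ↔ a) ∨ (¬b → b))) → ((¬a → ¬b) → ¬(c → c)) = 1 → 0 = 0

0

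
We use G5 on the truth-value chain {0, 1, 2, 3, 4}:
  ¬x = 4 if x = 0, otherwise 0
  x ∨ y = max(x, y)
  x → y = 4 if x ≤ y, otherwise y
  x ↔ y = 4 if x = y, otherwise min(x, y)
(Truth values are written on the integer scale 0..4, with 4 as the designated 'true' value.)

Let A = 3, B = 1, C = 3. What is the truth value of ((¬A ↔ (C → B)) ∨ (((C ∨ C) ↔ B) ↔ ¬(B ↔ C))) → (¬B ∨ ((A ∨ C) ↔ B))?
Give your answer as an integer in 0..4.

4

¬A = ¬3 = 0
C → B = 3 → 1 = 1
¬A ↔ (C → B) = 0 ↔ 1 = 0
C ∨ C = 3 ∨ 3 = 3
(C ∨ C) ↔ B = 3 ↔ 1 = 1
B ↔ C = 1 ↔ 3 = 1
¬(B ↔ C) = ¬1 = 0
((C ∨ C) ↔ B) ↔ ¬(B ↔ C) = 1 ↔ 0 = 0
(¬A ↔ (C → B)) ∨ (((C ∨ C) ↔ B) ↔ ¬(B ↔ C)) = 0 ∨ 0 = 0
¬B = ¬1 = 0
A ∨ C = 3 ∨ 3 = 3
(A ∨ C) ↔ B = 3 ↔ 1 = 1
¬B ∨ ((A ∨ C) ↔ B) = 0 ∨ 1 = 1
((¬A ↔ (C → B)) ∨ (((C ∨ C) ↔ B) ↔ ¬(B ↔ C))) → (¬B ∨ ((A ∨ C) ↔ B)) = 0 → 1 = 4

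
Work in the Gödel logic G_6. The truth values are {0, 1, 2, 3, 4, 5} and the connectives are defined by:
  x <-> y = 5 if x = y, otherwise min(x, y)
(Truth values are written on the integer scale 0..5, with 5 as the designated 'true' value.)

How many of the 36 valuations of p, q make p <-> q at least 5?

6

value 5: 6 assignments (counts)
value 4: 2 assignments
value 3: 4 assignments
value 2: 6 assignments
value 1: 8 assignments
value 0: 10 assignments
So 6 of the 36 assignments meet the threshold.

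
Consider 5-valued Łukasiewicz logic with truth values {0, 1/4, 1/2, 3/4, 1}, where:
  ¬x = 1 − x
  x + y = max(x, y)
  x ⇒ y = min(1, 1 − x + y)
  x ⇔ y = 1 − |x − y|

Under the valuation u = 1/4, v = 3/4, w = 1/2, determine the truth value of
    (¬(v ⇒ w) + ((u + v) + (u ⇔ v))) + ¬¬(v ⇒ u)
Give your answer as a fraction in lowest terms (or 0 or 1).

v ⇒ w = 3/4 ⇒ 1/2 = 3/4
¬(v ⇒ w) = ¬3/4 = 1/4
u + v = 1/4 + 3/4 = 3/4
u ⇔ v = 1/4 ⇔ 3/4 = 1/2
(u + v) + (u ⇔ v) = 3/4 + 1/2 = 3/4
¬(v ⇒ w) + ((u + v) + (u ⇔ v)) = 1/4 + 3/4 = 3/4
v ⇒ u = 3/4 ⇒ 1/4 = 1/2
¬(v ⇒ u) = ¬1/2 = 1/2
¬¬(v ⇒ u) = ¬1/2 = 1/2
(¬(v ⇒ w) + ((u + v) + (u ⇔ v))) + ¬¬(v ⇒ u) = 3/4 + 1/2 = 3/4

3/4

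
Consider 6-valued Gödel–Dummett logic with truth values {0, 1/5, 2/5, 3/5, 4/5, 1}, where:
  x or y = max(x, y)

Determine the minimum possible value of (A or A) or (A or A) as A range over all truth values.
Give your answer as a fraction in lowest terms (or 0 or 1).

Take A = 0:
A or A = 0 or 0 = 0
A or A = 0 or 0 = 0
(A or A) or (A or A) = 0 or 0 = 0
No assignment yields a value below 0, so this is the minimum.

0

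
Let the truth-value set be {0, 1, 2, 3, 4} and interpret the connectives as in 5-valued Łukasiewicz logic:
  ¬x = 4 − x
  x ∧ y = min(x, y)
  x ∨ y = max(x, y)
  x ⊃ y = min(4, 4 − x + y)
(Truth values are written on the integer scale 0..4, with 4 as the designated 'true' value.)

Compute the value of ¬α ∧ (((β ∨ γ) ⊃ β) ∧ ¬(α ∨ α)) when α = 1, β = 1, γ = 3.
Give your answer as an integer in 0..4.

2

¬α = ¬1 = 3
β ∨ γ = 1 ∨ 3 = 3
(β ∨ γ) ⊃ β = 3 ⊃ 1 = 2
α ∨ α = 1 ∨ 1 = 1
¬(α ∨ α) = ¬1 = 3
((β ∨ γ) ⊃ β) ∧ ¬(α ∨ α) = 2 ∧ 3 = 2
¬α ∧ (((β ∨ γ) ⊃ β) ∧ ¬(α ∨ α)) = 3 ∧ 2 = 2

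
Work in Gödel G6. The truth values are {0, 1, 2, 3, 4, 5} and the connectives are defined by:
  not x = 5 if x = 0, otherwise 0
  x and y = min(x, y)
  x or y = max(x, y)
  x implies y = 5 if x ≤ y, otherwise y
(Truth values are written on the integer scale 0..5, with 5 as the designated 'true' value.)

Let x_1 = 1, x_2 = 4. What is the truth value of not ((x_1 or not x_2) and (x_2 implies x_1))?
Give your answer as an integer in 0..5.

not x_2 = not 4 = 0
x_1 or not x_2 = 1 or 0 = 1
x_2 implies x_1 = 4 implies 1 = 1
(x_1 or not x_2) and (x_2 implies x_1) = 1 and 1 = 1
not ((x_1 or not x_2) and (x_2 implies x_1)) = not 1 = 0

0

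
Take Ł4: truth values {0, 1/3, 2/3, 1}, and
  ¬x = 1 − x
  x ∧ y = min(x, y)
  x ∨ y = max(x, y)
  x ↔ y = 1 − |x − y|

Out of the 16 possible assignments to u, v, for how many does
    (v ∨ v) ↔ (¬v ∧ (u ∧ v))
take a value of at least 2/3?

11

u = 0, v = 0 ↦ 1  ≥
u = 0, v = 1/3 ↦ 2/3  ≥
u = 0, v = 2/3 ↦ 1/3  <
u = 0, v = 1 ↦ 0  <
u = 1/3, v = 0 ↦ 1  ≥
u = 1/3, v = 1/3 ↦ 1  ≥
u = 1/3, v = 2/3 ↦ 2/3  ≥
u = 1/3, v = 1 ↦ 0  <
u = 2/3, v = 0 ↦ 1  ≥
u = 2/3, v = 1/3 ↦ 1  ≥
u = 2/3, v = 2/3 ↦ 2/3  ≥
u = 2/3, v = 1 ↦ 0  <
u = 1, v = 0 ↦ 1  ≥
u = 1, v = 1/3 ↦ 1  ≥
u = 1, v = 2/3 ↦ 2/3  ≥
u = 1, v = 1 ↦ 0  <
So 11 of the 16 assignments meet the threshold.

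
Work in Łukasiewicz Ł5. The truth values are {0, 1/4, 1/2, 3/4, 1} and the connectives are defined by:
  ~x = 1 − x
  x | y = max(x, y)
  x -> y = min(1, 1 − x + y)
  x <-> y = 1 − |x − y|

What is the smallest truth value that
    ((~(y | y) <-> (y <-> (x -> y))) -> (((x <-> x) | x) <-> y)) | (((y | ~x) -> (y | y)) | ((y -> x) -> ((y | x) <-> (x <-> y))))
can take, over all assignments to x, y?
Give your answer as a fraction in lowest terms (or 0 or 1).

3/4

Take x = 0, y = 1/4:
y | y = 1/4 | 1/4 = 1/4
~(y | y) = ~1/4 = 3/4
x -> y = 0 -> 1/4 = 1
y <-> (x -> y) = 1/4 <-> 1 = 1/4
~(y | y) <-> (y <-> (x -> y)) = 3/4 <-> 1/4 = 1/2
x <-> x = 0 <-> 0 = 1
(x <-> x) | x = 1 | 0 = 1
((x <-> x) | x) <-> y = 1 <-> 1/4 = 1/4
(~(y | y) <-> (y <-> (x -> y))) -> (((x <-> x) | x) <-> y) = 1/2 -> 1/4 = 3/4
~x = ~0 = 1
y | ~x = 1/4 | 1 = 1
y | y = 1/4 | 1/4 = 1/4
(y | ~x) -> (y | y) = 1 -> 1/4 = 1/4
y -> x = 1/4 -> 0 = 3/4
y | x = 1/4 | 0 = 1/4
x <-> y = 0 <-> 1/4 = 3/4
(y | x) <-> (x <-> y) = 1/4 <-> 3/4 = 1/2
(y -> x) -> ((y | x) <-> (x <-> y)) = 3/4 -> 1/2 = 3/4
((y | ~x) -> (y | y)) | ((y -> x) -> ((y | x) <-> (x <-> y))) = 1/4 | 3/4 = 3/4
((~(y | y) <-> (y <-> (x -> y))) -> (((x <-> x) | x) <-> y)) | (((y | ~x) -> (y | y)) | ((y -> x) -> ((y | x) <-> (x <-> y)))) = 3/4 | 3/4 = 3/4
No assignment yields a value below 3/4, so this is the minimum.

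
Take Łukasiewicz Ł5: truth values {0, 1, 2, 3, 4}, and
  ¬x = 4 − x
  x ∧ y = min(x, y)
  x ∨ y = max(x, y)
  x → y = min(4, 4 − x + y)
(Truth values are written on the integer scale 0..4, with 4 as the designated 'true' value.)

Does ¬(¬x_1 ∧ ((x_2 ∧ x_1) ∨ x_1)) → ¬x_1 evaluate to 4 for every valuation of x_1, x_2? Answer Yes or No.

No

Counterexample: take x_1 = 3, x_2 = 0.
¬x_1 = ¬3 = 1
x_2 ∧ x_1 = 0 ∧ 3 = 0
(x_2 ∧ x_1) ∨ x_1 = 0 ∨ 3 = 3
¬x_1 ∧ ((x_2 ∧ x_1) ∨ x_1) = 1 ∧ 3 = 1
¬(¬x_1 ∧ ((x_2 ∧ x_1) ∨ x_1)) = ¬1 = 3
¬(¬x_1 ∧ ((x_2 ∧ x_1) ∨ x_1)) → ¬x_1 = 3 → 1 = 2
This gives 2 ≠ 4.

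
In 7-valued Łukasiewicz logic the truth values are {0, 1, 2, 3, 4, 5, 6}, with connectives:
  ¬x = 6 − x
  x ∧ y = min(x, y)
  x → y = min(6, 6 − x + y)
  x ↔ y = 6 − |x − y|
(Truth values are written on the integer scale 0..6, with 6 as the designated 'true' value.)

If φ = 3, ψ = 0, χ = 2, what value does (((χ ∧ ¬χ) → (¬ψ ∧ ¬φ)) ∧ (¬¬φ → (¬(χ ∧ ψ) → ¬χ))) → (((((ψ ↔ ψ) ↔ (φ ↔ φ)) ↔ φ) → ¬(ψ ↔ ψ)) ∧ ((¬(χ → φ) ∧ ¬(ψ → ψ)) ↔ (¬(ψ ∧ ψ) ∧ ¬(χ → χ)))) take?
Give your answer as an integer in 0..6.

¬χ = ¬2 = 4
χ ∧ ¬χ = 2 ∧ 4 = 2
¬ψ = ¬0 = 6
¬φ = ¬3 = 3
¬ψ ∧ ¬φ = 6 ∧ 3 = 3
(χ ∧ ¬χ) → (¬ψ ∧ ¬φ) = 2 → 3 = 6
¬φ = ¬3 = 3
¬¬φ = ¬3 = 3
χ ∧ ψ = 2 ∧ 0 = 0
¬(χ ∧ ψ) = ¬0 = 6
¬χ = ¬2 = 4
¬(χ ∧ ψ) → ¬χ = 6 → 4 = 4
¬¬φ → (¬(χ ∧ ψ) → ¬χ) = 3 → 4 = 6
((χ ∧ ¬χ) → (¬ψ ∧ ¬φ)) ∧ (¬¬φ → (¬(χ ∧ ψ) → ¬χ)) = 6 ∧ 6 = 6
ψ ↔ ψ = 0 ↔ 0 = 6
φ ↔ φ = 3 ↔ 3 = 6
(ψ ↔ ψ) ↔ (φ ↔ φ) = 6 ↔ 6 = 6
((ψ ↔ ψ) ↔ (φ ↔ φ)) ↔ φ = 6 ↔ 3 = 3
ψ ↔ ψ = 0 ↔ 0 = 6
¬(ψ ↔ ψ) = ¬6 = 0
(((ψ ↔ ψ) ↔ (φ ↔ φ)) ↔ φ) → ¬(ψ ↔ ψ) = 3 → 0 = 3
χ → φ = 2 → 3 = 6
¬(χ → φ) = ¬6 = 0
ψ → ψ = 0 → 0 = 6
¬(ψ → ψ) = ¬6 = 0
¬(χ → φ) ∧ ¬(ψ → ψ) = 0 ∧ 0 = 0
ψ ∧ ψ = 0 ∧ 0 = 0
¬(ψ ∧ ψ) = ¬0 = 6
χ → χ = 2 → 2 = 6
¬(χ → χ) = ¬6 = 0
¬(ψ ∧ ψ) ∧ ¬(χ → χ) = 6 ∧ 0 = 0
(¬(χ → φ) ∧ ¬(ψ → ψ)) ↔ (¬(ψ ∧ ψ) ∧ ¬(χ → χ)) = 0 ↔ 0 = 6
((((ψ ↔ ψ) ↔ (φ ↔ φ)) ↔ φ) → ¬(ψ ↔ ψ)) ∧ ((¬(χ → φ) ∧ ¬(ψ → ψ)) ↔ (¬(ψ ∧ ψ) ∧ ¬(χ → χ))) = 3 ∧ 6 = 3
(((χ ∧ ¬χ) → (¬ψ ∧ ¬φ)) ∧ (¬¬φ → (¬(χ ∧ ψ) → ¬χ))) → (((((ψ ↔ ψ) ↔ (φ ↔ φ)) ↔ φ) → ¬(ψ ↔ ψ)) ∧ ((¬(χ → φ) ∧ ¬(ψ → ψ)) ↔ (¬(ψ ∧ ψ) ∧ ¬(χ → χ)))) = 6 → 3 = 3

3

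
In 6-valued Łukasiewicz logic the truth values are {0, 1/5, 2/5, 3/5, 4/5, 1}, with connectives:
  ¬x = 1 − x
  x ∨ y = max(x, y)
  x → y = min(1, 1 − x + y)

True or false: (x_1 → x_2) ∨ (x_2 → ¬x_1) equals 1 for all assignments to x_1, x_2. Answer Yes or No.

Counterexample: take x_1 = 4/5, x_2 = 2/5.
x_1 → x_2 = 4/5 → 2/5 = 3/5
¬x_1 = ¬4/5 = 1/5
x_2 → ¬x_1 = 2/5 → 1/5 = 4/5
(x_1 → x_2) ∨ (x_2 → ¬x_1) = 3/5 ∨ 4/5 = 4/5
This gives 4/5 ≠ 1.

No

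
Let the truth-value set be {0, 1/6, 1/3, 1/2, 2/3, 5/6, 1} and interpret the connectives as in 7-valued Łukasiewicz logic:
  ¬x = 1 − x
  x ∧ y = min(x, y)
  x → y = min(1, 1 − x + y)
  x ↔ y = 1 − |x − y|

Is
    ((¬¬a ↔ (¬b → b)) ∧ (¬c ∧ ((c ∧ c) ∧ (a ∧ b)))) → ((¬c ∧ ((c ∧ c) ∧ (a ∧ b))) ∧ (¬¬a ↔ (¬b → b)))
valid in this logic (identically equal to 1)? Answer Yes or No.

Yes

At a = 1, b = 1/3, c = 1, for instance:
¬a = ¬1 = 0
¬¬a = ¬0 = 1
¬b = ¬1/3 = 2/3
¬b → b = 2/3 → 1/3 = 2/3
¬¬a ↔ (¬b → b) = 1 ↔ 2/3 = 2/3
¬c = ¬1 = 0
c ∧ c = 1 ∧ 1 = 1
a ∧ b = 1 ∧ 1/3 = 1/3
(c ∧ c) ∧ (a ∧ b) = 1 ∧ 1/3 = 1/3
¬c ∧ ((c ∧ c) ∧ (a ∧ b)) = 0 ∧ 1/3 = 0
(¬¬a ↔ (¬b → b)) ∧ (¬c ∧ ((c ∧ c) ∧ (a ∧ b))) = 2/3 ∧ 0 = 0
(¬c ∧ ((c ∧ c) ∧ (a ∧ b))) ∧ (¬¬a ↔ (¬b → b)) = 0 ∧ 2/3 = 0
((¬¬a ↔ (¬b → b)) ∧ (¬c ∧ ((c ∧ c) ∧ (a ∧ b)))) → ((¬c ∧ ((c ∧ c) ∧ (a ∧ b))) ∧ (¬¬a ↔ (¬b → b))) = 0 → 0 = 1
and checking the remaining 342 assignments likewise gives ≥ 1 in every case.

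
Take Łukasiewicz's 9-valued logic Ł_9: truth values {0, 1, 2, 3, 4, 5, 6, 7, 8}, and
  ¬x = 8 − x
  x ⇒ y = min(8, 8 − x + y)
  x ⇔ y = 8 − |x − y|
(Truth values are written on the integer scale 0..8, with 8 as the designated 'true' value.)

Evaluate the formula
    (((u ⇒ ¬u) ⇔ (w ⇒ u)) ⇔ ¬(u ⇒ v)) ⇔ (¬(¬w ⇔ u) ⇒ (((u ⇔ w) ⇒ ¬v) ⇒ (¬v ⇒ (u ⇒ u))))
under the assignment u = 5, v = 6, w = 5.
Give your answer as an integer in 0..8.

¬u = ¬5 = 3
u ⇒ ¬u = 5 ⇒ 3 = 6
w ⇒ u = 5 ⇒ 5 = 8
(u ⇒ ¬u) ⇔ (w ⇒ u) = 6 ⇔ 8 = 6
u ⇒ v = 5 ⇒ 6 = 8
¬(u ⇒ v) = ¬8 = 0
((u ⇒ ¬u) ⇔ (w ⇒ u)) ⇔ ¬(u ⇒ v) = 6 ⇔ 0 = 2
¬w = ¬5 = 3
¬w ⇔ u = 3 ⇔ 5 = 6
¬(¬w ⇔ u) = ¬6 = 2
u ⇔ w = 5 ⇔ 5 = 8
¬v = ¬6 = 2
(u ⇔ w) ⇒ ¬v = 8 ⇒ 2 = 2
¬v = ¬6 = 2
u ⇒ u = 5 ⇒ 5 = 8
¬v ⇒ (u ⇒ u) = 2 ⇒ 8 = 8
((u ⇔ w) ⇒ ¬v) ⇒ (¬v ⇒ (u ⇒ u)) = 2 ⇒ 8 = 8
¬(¬w ⇔ u) ⇒ (((u ⇔ w) ⇒ ¬v) ⇒ (¬v ⇒ (u ⇒ u))) = 2 ⇒ 8 = 8
(((u ⇒ ¬u) ⇔ (w ⇒ u)) ⇔ ¬(u ⇒ v)) ⇔ (¬(¬w ⇔ u) ⇒ (((u ⇔ w) ⇒ ¬v) ⇒ (¬v ⇒ (u ⇒ u)))) = 2 ⇔ 8 = 2

2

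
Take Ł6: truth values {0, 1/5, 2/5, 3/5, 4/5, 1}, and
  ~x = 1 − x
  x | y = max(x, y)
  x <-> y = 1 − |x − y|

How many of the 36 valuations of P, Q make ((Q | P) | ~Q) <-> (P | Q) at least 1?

24

value 1: 24 assignments (counts)
value 4/5: 5 assignments
value 3/5: 2 assignments
value 2/5: 3 assignments
value 1/5: 1 assignment
value 0: 1 assignment
So 24 of the 36 assignments meet the threshold.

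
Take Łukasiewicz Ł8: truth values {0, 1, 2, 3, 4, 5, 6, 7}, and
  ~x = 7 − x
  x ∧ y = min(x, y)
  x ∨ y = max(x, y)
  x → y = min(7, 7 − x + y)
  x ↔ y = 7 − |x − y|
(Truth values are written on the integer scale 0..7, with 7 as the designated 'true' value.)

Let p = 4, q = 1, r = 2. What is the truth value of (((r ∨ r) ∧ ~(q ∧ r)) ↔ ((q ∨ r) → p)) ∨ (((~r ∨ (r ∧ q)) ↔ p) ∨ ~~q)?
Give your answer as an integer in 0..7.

6

r ∨ r = 2 ∨ 2 = 2
q ∧ r = 1 ∧ 2 = 1
~(q ∧ r) = ~1 = 6
(r ∨ r) ∧ ~(q ∧ r) = 2 ∧ 6 = 2
q ∨ r = 1 ∨ 2 = 2
(q ∨ r) → p = 2 → 4 = 7
((r ∨ r) ∧ ~(q ∧ r)) ↔ ((q ∨ r) → p) = 2 ↔ 7 = 2
~r = ~2 = 5
r ∧ q = 2 ∧ 1 = 1
~r ∨ (r ∧ q) = 5 ∨ 1 = 5
(~r ∨ (r ∧ q)) ↔ p = 5 ↔ 4 = 6
~q = ~1 = 6
~~q = ~6 = 1
((~r ∨ (r ∧ q)) ↔ p) ∨ ~~q = 6 ∨ 1 = 6
(((r ∨ r) ∧ ~(q ∧ r)) ↔ ((q ∨ r) → p)) ∨ (((~r ∨ (r ∧ q)) ↔ p) ∨ ~~q) = 2 ∨ 6 = 6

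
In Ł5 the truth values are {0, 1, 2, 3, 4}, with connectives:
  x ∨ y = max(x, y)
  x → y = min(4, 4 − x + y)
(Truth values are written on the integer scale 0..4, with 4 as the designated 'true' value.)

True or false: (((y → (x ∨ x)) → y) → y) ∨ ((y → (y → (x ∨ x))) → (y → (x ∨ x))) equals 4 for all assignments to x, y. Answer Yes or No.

Counterexample: take x = 0, y = 1.
x ∨ x = 0 ∨ 0 = 0
y → (x ∨ x) = 1 → 0 = 3
(y → (x ∨ x)) → y = 3 → 1 = 2
((y → (x ∨ x)) → y) → y = 2 → 1 = 3
y → (y → (x ∨ x)) = 1 → 3 = 4
(y → (y → (x ∨ x))) → (y → (x ∨ x)) = 4 → 3 = 3
(((y → (x ∨ x)) → y) → y) ∨ ((y → (y → (x ∨ x))) → (y → (x ∨ x))) = 3 ∨ 3 = 3
This gives 3 ≠ 4.

No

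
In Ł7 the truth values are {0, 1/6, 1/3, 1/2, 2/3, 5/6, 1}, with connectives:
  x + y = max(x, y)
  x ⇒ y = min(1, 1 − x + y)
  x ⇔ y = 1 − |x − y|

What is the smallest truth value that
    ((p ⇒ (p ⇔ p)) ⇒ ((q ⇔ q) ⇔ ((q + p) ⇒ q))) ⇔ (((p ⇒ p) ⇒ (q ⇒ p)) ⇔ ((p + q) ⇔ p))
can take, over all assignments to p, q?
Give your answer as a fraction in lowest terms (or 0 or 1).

0

Take p = 1, q = 0:
p ⇔ p = 1 ⇔ 1 = 1
p ⇒ (p ⇔ p) = 1 ⇒ 1 = 1
q ⇔ q = 0 ⇔ 0 = 1
q + p = 0 + 1 = 1
(q + p) ⇒ q = 1 ⇒ 0 = 0
(q ⇔ q) ⇔ ((q + p) ⇒ q) = 1 ⇔ 0 = 0
(p ⇒ (p ⇔ p)) ⇒ ((q ⇔ q) ⇔ ((q + p) ⇒ q)) = 1 ⇒ 0 = 0
p ⇒ p = 1 ⇒ 1 = 1
q ⇒ p = 0 ⇒ 1 = 1
(p ⇒ p) ⇒ (q ⇒ p) = 1 ⇒ 1 = 1
p + q = 1 + 0 = 1
(p + q) ⇔ p = 1 ⇔ 1 = 1
((p ⇒ p) ⇒ (q ⇒ p)) ⇔ ((p + q) ⇔ p) = 1 ⇔ 1 = 1
((p ⇒ (p ⇔ p)) ⇒ ((q ⇔ q) ⇔ ((q + p) ⇒ q))) ⇔ (((p ⇒ p) ⇒ (q ⇒ p)) ⇔ ((p + q) ⇔ p)) = 0 ⇔ 1 = 0
No assignment yields a value below 0, so this is the minimum.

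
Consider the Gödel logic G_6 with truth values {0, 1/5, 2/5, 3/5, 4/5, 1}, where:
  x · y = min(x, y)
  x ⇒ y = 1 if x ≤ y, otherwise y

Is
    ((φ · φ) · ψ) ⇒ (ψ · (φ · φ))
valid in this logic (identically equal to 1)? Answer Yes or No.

At φ = 4/5, ψ = 4/5, for instance:
φ · φ = 4/5 · 4/5 = 4/5
(φ · φ) · ψ = 4/5 · 4/5 = 4/5
ψ · (φ · φ) = 4/5 · 4/5 = 4/5
((φ · φ) · ψ) ⇒ (ψ · (φ · φ)) = 4/5 ⇒ 4/5 = 1
and checking the remaining 35 assignments likewise gives ≥ 1 in every case.

Yes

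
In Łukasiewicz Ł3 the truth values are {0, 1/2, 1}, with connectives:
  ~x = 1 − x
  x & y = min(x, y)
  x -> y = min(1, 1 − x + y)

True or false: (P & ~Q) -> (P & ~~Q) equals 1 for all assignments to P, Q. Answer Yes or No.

Counterexample: take P = 1/2, Q = 0.
~Q = ~0 = 1
P & ~Q = 1/2 & 1 = 1/2
~Q = ~0 = 1
~~Q = ~1 = 0
P & ~~Q = 1/2 & 0 = 0
(P & ~Q) -> (P & ~~Q) = 1/2 -> 0 = 1/2
This gives 1/2 ≠ 1.

No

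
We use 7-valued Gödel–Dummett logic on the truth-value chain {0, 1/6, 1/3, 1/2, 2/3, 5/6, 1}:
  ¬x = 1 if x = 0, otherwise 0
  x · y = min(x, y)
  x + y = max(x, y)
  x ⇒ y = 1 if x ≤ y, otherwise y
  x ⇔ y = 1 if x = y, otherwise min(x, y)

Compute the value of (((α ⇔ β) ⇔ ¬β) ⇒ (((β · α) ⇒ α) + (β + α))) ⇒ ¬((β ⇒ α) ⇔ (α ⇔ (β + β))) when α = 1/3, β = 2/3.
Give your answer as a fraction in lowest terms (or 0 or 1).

0

α ⇔ β = 1/3 ⇔ 2/3 = 1/3
¬β = ¬2/3 = 0
(α ⇔ β) ⇔ ¬β = 1/3 ⇔ 0 = 0
β · α = 2/3 · 1/3 = 1/3
(β · α) ⇒ α = 1/3 ⇒ 1/3 = 1
β + α = 2/3 + 1/3 = 2/3
((β · α) ⇒ α) + (β + α) = 1 + 2/3 = 1
((α ⇔ β) ⇔ ¬β) ⇒ (((β · α) ⇒ α) + (β + α)) = 0 ⇒ 1 = 1
β ⇒ α = 2/3 ⇒ 1/3 = 1/3
β + β = 2/3 + 2/3 = 2/3
α ⇔ (β + β) = 1/3 ⇔ 2/3 = 1/3
(β ⇒ α) ⇔ (α ⇔ (β + β)) = 1/3 ⇔ 1/3 = 1
¬((β ⇒ α) ⇔ (α ⇔ (β + β))) = ¬1 = 0
(((α ⇔ β) ⇔ ¬β) ⇒ (((β · α) ⇒ α) + (β + α))) ⇒ ¬((β ⇒ α) ⇔ (α ⇔ (β + β))) = 1 ⇒ 0 = 0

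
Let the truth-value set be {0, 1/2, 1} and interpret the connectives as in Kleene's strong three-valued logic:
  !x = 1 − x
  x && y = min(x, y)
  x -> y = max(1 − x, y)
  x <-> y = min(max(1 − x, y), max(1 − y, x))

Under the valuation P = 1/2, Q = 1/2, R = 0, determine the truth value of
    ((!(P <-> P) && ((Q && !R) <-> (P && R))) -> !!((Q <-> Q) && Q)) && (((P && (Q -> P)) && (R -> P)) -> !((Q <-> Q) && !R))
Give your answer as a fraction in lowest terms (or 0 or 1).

1/2

P <-> P = 1/2 <-> 1/2 = 1/2
!(P <-> P) = !1/2 = 1/2
!R = !0 = 1
Q && !R = 1/2 && 1 = 1/2
P && R = 1/2 && 0 = 0
(Q && !R) <-> (P && R) = 1/2 <-> 0 = 1/2
!(P <-> P) && ((Q && !R) <-> (P && R)) = 1/2 && 1/2 = 1/2
Q <-> Q = 1/2 <-> 1/2 = 1/2
(Q <-> Q) && Q = 1/2 && 1/2 = 1/2
!((Q <-> Q) && Q) = !1/2 = 1/2
!!((Q <-> Q) && Q) = !1/2 = 1/2
(!(P <-> P) && ((Q && !R) <-> (P && R))) -> !!((Q <-> Q) && Q) = 1/2 -> 1/2 = 1/2
Q -> P = 1/2 -> 1/2 = 1/2
P && (Q -> P) = 1/2 && 1/2 = 1/2
R -> P = 0 -> 1/2 = 1
(P && (Q -> P)) && (R -> P) = 1/2 && 1 = 1/2
Q <-> Q = 1/2 <-> 1/2 = 1/2
!R = !0 = 1
(Q <-> Q) && !R = 1/2 && 1 = 1/2
!((Q <-> Q) && !R) = !1/2 = 1/2
((P && (Q -> P)) && (R -> P)) -> !((Q <-> Q) && !R) = 1/2 -> 1/2 = 1/2
((!(P <-> P) && ((Q && !R) <-> (P && R))) -> !!((Q <-> Q) && Q)) && (((P && (Q -> P)) && (R -> P)) -> !((Q <-> Q) && !R)) = 1/2 && 1/2 = 1/2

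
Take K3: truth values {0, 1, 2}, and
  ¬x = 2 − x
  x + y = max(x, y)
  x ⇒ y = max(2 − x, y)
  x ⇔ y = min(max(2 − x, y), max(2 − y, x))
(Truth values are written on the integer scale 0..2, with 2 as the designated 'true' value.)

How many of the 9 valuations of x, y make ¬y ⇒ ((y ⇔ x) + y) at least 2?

4

x = 0, y = 0 ↦ 2  ≥
x = 0, y = 1 ↦ 1  <
x = 0, y = 2 ↦ 2  ≥
x = 1, y = 0 ↦ 1  <
x = 1, y = 1 ↦ 1  <
x = 1, y = 2 ↦ 2  ≥
x = 2, y = 0 ↦ 0  <
x = 2, y = 1 ↦ 1  <
x = 2, y = 2 ↦ 2  ≥
So 4 of the 9 assignments meet the threshold.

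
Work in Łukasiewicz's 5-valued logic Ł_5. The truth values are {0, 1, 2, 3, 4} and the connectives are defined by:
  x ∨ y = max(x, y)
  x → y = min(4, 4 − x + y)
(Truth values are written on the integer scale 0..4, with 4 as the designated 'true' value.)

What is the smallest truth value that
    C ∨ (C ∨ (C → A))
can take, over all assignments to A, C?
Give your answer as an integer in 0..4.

Take A = 0, C = 2:
C → A = 2 → 0 = 2
C ∨ (C → A) = 2 ∨ 2 = 2
C ∨ (C ∨ (C → A)) = 2 ∨ 2 = 2
No assignment yields a value below 2, so this is the minimum.

2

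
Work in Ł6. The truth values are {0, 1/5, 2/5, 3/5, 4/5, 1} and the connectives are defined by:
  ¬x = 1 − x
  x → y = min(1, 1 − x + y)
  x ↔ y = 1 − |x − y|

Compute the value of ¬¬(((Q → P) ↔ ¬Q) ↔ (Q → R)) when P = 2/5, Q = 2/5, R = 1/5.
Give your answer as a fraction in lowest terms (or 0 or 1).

4/5

Q → P = 2/5 → 2/5 = 1
¬Q = ¬2/5 = 3/5
(Q → P) ↔ ¬Q = 1 ↔ 3/5 = 3/5
Q → R = 2/5 → 1/5 = 4/5
((Q → P) ↔ ¬Q) ↔ (Q → R) = 3/5 ↔ 4/5 = 4/5
¬(((Q → P) ↔ ¬Q) ↔ (Q → R)) = ¬4/5 = 1/5
¬¬(((Q → P) ↔ ¬Q) ↔ (Q → R)) = ¬1/5 = 4/5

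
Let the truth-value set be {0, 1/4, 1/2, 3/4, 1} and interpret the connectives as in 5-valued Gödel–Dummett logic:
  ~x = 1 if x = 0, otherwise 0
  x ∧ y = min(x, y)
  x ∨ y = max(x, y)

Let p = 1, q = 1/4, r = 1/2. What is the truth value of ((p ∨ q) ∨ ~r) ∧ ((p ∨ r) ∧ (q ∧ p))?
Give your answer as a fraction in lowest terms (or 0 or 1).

p ∨ q = 1 ∨ 1/4 = 1
~r = ~1/2 = 0
(p ∨ q) ∨ ~r = 1 ∨ 0 = 1
p ∨ r = 1 ∨ 1/2 = 1
q ∧ p = 1/4 ∧ 1 = 1/4
(p ∨ r) ∧ (q ∧ p) = 1 ∧ 1/4 = 1/4
((p ∨ q) ∨ ~r) ∧ ((p ∨ r) ∧ (q ∧ p)) = 1 ∧ 1/4 = 1/4

1/4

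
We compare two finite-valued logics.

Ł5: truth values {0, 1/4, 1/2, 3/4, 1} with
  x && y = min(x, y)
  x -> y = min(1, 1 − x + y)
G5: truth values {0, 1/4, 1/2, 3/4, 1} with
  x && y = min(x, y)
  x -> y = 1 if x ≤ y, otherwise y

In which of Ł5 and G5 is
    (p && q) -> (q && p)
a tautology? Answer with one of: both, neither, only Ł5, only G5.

In Ł5: every assignment gives 1 — tautology.
In G5: every assignment gives 1 — tautology.

both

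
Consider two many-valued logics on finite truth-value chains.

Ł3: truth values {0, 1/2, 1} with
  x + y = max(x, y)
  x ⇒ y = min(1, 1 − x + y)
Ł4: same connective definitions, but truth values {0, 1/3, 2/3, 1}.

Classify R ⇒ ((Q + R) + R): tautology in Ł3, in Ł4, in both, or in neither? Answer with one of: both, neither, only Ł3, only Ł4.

both

In Ł3: every assignment gives 1 — tautology.
In Ł4: every assignment gives 1 — tautology.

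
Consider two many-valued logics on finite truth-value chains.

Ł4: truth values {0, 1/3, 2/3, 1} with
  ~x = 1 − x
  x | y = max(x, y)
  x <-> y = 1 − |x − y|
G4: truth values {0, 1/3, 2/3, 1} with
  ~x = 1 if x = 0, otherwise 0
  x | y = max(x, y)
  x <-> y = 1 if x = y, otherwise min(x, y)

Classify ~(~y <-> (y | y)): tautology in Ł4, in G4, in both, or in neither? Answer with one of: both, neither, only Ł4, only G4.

only G4

In Ł4: at y = 1/3 the value is 1/3 — not a tautology.
In G4: every assignment gives 1 — tautology.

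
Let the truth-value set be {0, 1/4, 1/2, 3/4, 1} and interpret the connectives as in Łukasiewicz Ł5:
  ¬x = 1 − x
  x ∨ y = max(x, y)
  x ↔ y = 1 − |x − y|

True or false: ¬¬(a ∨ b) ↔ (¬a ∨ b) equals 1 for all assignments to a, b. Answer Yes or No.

No

Counterexample: take a = 0, b = 0.
a ∨ b = 0 ∨ 0 = 0
¬(a ∨ b) = ¬0 = 1
¬¬(a ∨ b) = ¬1 = 0
¬a = ¬0 = 1
¬a ∨ b = 1 ∨ 0 = 1
¬¬(a ∨ b) ↔ (¬a ∨ b) = 0 ↔ 1 = 0
This gives 0 ≠ 1.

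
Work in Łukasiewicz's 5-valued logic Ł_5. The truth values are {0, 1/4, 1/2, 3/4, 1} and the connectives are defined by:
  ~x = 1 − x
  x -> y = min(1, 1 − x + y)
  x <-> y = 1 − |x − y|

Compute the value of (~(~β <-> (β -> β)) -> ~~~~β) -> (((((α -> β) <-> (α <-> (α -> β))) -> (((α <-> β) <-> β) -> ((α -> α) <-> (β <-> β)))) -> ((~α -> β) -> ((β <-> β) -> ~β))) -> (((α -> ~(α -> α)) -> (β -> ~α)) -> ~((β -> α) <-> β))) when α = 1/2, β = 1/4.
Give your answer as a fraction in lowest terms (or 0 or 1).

3/4

~β = ~1/4 = 3/4
β -> β = 1/4 -> 1/4 = 1
~β <-> (β -> β) = 3/4 <-> 1 = 3/4
~(~β <-> (β -> β)) = ~3/4 = 1/4
~β = ~1/4 = 3/4
~~β = ~3/4 = 1/4
~~~β = ~1/4 = 3/4
~~~~β = ~3/4 = 1/4
~(~β <-> (β -> β)) -> ~~~~β = 1/4 -> 1/4 = 1
α -> β = 1/2 -> 1/4 = 3/4
α -> β = 1/2 -> 1/4 = 3/4
α <-> (α -> β) = 1/2 <-> 3/4 = 3/4
(α -> β) <-> (α <-> (α -> β)) = 3/4 <-> 3/4 = 1
α <-> β = 1/2 <-> 1/4 = 3/4
(α <-> β) <-> β = 3/4 <-> 1/4 = 1/2
α -> α = 1/2 -> 1/2 = 1
β <-> β = 1/4 <-> 1/4 = 1
(α -> α) <-> (β <-> β) = 1 <-> 1 = 1
((α <-> β) <-> β) -> ((α -> α) <-> (β <-> β)) = 1/2 -> 1 = 1
((α -> β) <-> (α <-> (α -> β))) -> (((α <-> β) <-> β) -> ((α -> α) <-> (β <-> β))) = 1 -> 1 = 1
~α = ~1/2 = 1/2
~α -> β = 1/2 -> 1/4 = 3/4
β <-> β = 1/4 <-> 1/4 = 1
~β = ~1/4 = 3/4
(β <-> β) -> ~β = 1 -> 3/4 = 3/4
(~α -> β) -> ((β <-> β) -> ~β) = 3/4 -> 3/4 = 1
(((α -> β) <-> (α <-> (α -> β))) -> (((α <-> β) <-> β) -> ((α -> α) <-> (β <-> β)))) -> ((~α -> β) -> ((β <-> β) -> ~β)) = 1 -> 1 = 1
α -> α = 1/2 -> 1/2 = 1
~(α -> α) = ~1 = 0
α -> ~(α -> α) = 1/2 -> 0 = 1/2
~α = ~1/2 = 1/2
β -> ~α = 1/4 -> 1/2 = 1
(α -> ~(α -> α)) -> (β -> ~α) = 1/2 -> 1 = 1
β -> α = 1/4 -> 1/2 = 1
(β -> α) <-> β = 1 <-> 1/4 = 1/4
~((β -> α) <-> β) = ~1/4 = 3/4
((α -> ~(α -> α)) -> (β -> ~α)) -> ~((β -> α) <-> β) = 1 -> 3/4 = 3/4
((((α -> β) <-> (α <-> (α -> β))) -> (((α <-> β) <-> β) -> ((α -> α) <-> (β <-> β)))) -> ((~α -> β) -> ((β <-> β) -> ~β))) -> (((α -> ~(α -> α)) -> (β -> ~α)) -> ~((β -> α) <-> β)) = 1 -> 3/4 = 3/4
(~(~β <-> (β -> β)) -> ~~~~β) -> (((((α -> β) <-> (α <-> (α -> β))) -> (((α <-> β) <-> β) -> ((α -> α) <-> (β <-> β)))) -> ((~α -> β) -> ((β <-> β) -> ~β))) -> (((α -> ~(α -> α)) -> (β -> ~α)) -> ~((β -> α) <-> β))) = 1 -> 3/4 = 3/4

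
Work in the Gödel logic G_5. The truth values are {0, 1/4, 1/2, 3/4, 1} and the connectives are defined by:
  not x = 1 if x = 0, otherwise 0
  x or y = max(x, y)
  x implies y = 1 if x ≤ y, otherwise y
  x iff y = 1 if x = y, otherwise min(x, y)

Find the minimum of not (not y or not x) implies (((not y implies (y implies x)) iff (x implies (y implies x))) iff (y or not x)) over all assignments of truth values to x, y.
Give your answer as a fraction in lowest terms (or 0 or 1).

1/4

Take x = 1/4, y = 1/4:
not y = not 1/4 = 0
not x = not 1/4 = 0
not y or not x = 0 or 0 = 0
not (not y or not x) = not 0 = 1
not y = not 1/4 = 0
y implies x = 1/4 implies 1/4 = 1
not y implies (y implies x) = 0 implies 1 = 1
y implies x = 1/4 implies 1/4 = 1
x implies (y implies x) = 1/4 implies 1 = 1
(not y implies (y implies x)) iff (x implies (y implies x)) = 1 iff 1 = 1
not x = not 1/4 = 0
y or not x = 1/4 or 0 = 1/4
((not y implies (y implies x)) iff (x implies (y implies x))) iff (y or not x) = 1 iff 1/4 = 1/4
not (not y or not x) implies (((not y implies (y implies x)) iff (x implies (y implies x))) iff (y or not x)) = 1 implies 1/4 = 1/4
No assignment yields a value below 1/4, so this is the minimum.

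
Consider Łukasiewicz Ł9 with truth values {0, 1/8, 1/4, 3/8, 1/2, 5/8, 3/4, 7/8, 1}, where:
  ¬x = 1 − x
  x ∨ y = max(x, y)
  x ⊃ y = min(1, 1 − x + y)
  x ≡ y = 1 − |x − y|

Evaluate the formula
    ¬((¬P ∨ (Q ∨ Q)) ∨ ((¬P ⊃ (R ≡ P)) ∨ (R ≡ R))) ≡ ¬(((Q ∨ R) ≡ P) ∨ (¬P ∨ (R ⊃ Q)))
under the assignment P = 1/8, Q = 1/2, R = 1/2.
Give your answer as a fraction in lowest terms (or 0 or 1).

1

¬P = ¬1/8 = 7/8
Q ∨ Q = 1/2 ∨ 1/2 = 1/2
¬P ∨ (Q ∨ Q) = 7/8 ∨ 1/2 = 7/8
¬P = ¬1/8 = 7/8
R ≡ P = 1/2 ≡ 1/8 = 5/8
¬P ⊃ (R ≡ P) = 7/8 ⊃ 5/8 = 3/4
R ≡ R = 1/2 ≡ 1/2 = 1
(¬P ⊃ (R ≡ P)) ∨ (R ≡ R) = 3/4 ∨ 1 = 1
(¬P ∨ (Q ∨ Q)) ∨ ((¬P ⊃ (R ≡ P)) ∨ (R ≡ R)) = 7/8 ∨ 1 = 1
¬((¬P ∨ (Q ∨ Q)) ∨ ((¬P ⊃ (R ≡ P)) ∨ (R ≡ R))) = ¬1 = 0
Q ∨ R = 1/2 ∨ 1/2 = 1/2
(Q ∨ R) ≡ P = 1/2 ≡ 1/8 = 5/8
¬P = ¬1/8 = 7/8
R ⊃ Q = 1/2 ⊃ 1/2 = 1
¬P ∨ (R ⊃ Q) = 7/8 ∨ 1 = 1
((Q ∨ R) ≡ P) ∨ (¬P ∨ (R ⊃ Q)) = 5/8 ∨ 1 = 1
¬(((Q ∨ R) ≡ P) ∨ (¬P ∨ (R ⊃ Q))) = ¬1 = 0
¬((¬P ∨ (Q ∨ Q)) ∨ ((¬P ⊃ (R ≡ P)) ∨ (R ≡ R))) ≡ ¬(((Q ∨ R) ≡ P) ∨ (¬P ∨ (R ⊃ Q))) = 0 ≡ 0 = 1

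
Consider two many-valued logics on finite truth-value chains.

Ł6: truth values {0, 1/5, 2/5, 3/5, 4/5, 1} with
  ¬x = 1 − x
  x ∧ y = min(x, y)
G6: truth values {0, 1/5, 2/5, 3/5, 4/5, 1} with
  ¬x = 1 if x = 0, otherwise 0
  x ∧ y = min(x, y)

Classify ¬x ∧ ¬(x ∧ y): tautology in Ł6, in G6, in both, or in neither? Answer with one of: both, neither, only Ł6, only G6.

neither

In Ł6: at x = 1/5, y = 0 the value is 4/5 — not a tautology.
In G6: at x = 1/5, y = 0 the value is 0 — not a tautology.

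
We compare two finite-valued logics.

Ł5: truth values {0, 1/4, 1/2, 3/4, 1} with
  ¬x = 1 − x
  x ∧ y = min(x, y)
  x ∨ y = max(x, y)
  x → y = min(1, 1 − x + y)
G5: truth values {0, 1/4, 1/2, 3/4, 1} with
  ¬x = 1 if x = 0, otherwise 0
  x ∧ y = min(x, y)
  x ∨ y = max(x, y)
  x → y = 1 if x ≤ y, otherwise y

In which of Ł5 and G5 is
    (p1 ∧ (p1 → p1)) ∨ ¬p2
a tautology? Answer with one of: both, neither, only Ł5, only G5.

In Ł5: at p1 = 0, p2 = 1/4 the value is 3/4 — not a tautology.
In G5: at p1 = 0, p2 = 1/4 the value is 0 — not a tautology.

neither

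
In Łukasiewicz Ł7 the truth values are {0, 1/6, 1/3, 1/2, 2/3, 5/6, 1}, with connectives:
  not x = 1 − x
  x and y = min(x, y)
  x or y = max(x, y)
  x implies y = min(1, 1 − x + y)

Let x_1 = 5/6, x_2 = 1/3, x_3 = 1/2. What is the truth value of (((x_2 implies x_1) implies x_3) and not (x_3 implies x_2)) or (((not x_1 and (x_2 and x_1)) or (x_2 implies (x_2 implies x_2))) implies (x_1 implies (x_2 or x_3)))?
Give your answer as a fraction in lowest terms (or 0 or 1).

x_2 implies x_1 = 1/3 implies 5/6 = 1
(x_2 implies x_1) implies x_3 = 1 implies 1/2 = 1/2
x_3 implies x_2 = 1/2 implies 1/3 = 5/6
not (x_3 implies x_2) = not 5/6 = 1/6
((x_2 implies x_1) implies x_3) and not (x_3 implies x_2) = 1/2 and 1/6 = 1/6
not x_1 = not 5/6 = 1/6
x_2 and x_1 = 1/3 and 5/6 = 1/3
not x_1 and (x_2 and x_1) = 1/6 and 1/3 = 1/6
x_2 implies x_2 = 1/3 implies 1/3 = 1
x_2 implies (x_2 implies x_2) = 1/3 implies 1 = 1
(not x_1 and (x_2 and x_1)) or (x_2 implies (x_2 implies x_2)) = 1/6 or 1 = 1
x_2 or x_3 = 1/3 or 1/2 = 1/2
x_1 implies (x_2 or x_3) = 5/6 implies 1/2 = 2/3
((not x_1 and (x_2 and x_1)) or (x_2 implies (x_2 implies x_2))) implies (x_1 implies (x_2 or x_3)) = 1 implies 2/3 = 2/3
(((x_2 implies x_1) implies x_3) and not (x_3 implies x_2)) or (((not x_1 and (x_2 and x_1)) or (x_2 implies (x_2 implies x_2))) implies (x_1 implies (x_2 or x_3))) = 1/6 or 2/3 = 2/3

2/3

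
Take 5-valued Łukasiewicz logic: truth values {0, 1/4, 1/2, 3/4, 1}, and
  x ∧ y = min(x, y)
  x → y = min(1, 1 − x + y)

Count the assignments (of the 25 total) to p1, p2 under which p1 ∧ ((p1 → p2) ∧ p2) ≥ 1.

1

value 1: 1 assignment (counts)
value 3/4: 3 assignments
value 1/2: 5 assignments
value 1/4: 7 assignments
value 0: 9 assignments
So 1 of the 25 assignments meets the threshold.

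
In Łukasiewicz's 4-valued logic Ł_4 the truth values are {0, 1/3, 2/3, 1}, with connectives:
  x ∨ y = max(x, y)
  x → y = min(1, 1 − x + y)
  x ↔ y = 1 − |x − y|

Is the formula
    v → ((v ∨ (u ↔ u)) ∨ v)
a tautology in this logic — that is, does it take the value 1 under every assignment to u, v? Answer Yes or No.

u = 0, v = 0 ↦ 1
u = 0, v = 1/3 ↦ 1
u = 0, v = 2/3 ↦ 1
u = 0, v = 1 ↦ 1
u = 1/3, v = 0 ↦ 1
u = 1/3, v = 1/3 ↦ 1
u = 1/3, v = 2/3 ↦ 1
u = 1/3, v = 1 ↦ 1
u = 2/3, v = 0 ↦ 1
u = 2/3, v = 1/3 ↦ 1
u = 2/3, v = 2/3 ↦ 1
u = 2/3, v = 1 ↦ 1
u = 1, v = 0 ↦ 1
u = 1, v = 1/3 ↦ 1
u = 1, v = 2/3 ↦ 1
u = 1, v = 1 ↦ 1
Every assignment gives a value ≥ 1.

Yes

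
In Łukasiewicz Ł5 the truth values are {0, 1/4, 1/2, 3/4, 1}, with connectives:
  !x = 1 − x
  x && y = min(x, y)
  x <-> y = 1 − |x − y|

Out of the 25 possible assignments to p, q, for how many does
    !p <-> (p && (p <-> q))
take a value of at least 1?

7

value 1: 7 assignments (counts)
value 3/4: 2 assignments
value 1/2: 9 assignments
value 1/4: 1 assignment
value 0: 6 assignments
So 7 of the 25 assignments meet the threshold.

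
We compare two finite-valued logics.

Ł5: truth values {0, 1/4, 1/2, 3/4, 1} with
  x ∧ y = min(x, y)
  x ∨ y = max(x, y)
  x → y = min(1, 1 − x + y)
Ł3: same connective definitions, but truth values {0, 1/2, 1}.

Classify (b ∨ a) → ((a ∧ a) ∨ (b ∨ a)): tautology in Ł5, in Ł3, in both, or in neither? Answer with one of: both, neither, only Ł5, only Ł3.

both

In Ł5: every assignment gives 1 — tautology.
In Ł3: every assignment gives 1 — tautology.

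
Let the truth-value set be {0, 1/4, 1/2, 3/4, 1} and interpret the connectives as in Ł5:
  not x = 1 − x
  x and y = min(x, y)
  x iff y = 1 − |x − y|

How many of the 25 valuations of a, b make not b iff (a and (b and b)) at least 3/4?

9

value 1: 5 assignments (counts)
value 3/4: 4 assignments (counts)
value 1/2: 8 assignments
value 1/4: 2 assignments
value 0: 6 assignments
So 9 of the 25 assignments meet the threshold.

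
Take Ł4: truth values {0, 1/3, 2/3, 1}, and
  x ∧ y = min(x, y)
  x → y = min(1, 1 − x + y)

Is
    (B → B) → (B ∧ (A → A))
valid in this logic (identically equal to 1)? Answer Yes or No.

Counterexample: take A = 0, B = 0.
B → B = 0 → 0 = 1
A → A = 0 → 0 = 1
B ∧ (A → A) = 0 ∧ 1 = 0
(B → B) → (B ∧ (A → A)) = 1 → 0 = 0
This gives 0 ≠ 1.

No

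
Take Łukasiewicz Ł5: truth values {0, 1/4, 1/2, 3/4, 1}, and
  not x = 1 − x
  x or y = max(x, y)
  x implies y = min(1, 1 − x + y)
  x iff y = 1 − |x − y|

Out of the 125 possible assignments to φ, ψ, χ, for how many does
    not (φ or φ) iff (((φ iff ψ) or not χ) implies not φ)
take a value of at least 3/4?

value 1: 61 assignments (counts)
value 3/4: 43 assignments (counts)
value 1/2: 15 assignments
value 1/4: 5 assignments
value 0: 1 assignment
So 104 of the 125 assignments meet the threshold.

104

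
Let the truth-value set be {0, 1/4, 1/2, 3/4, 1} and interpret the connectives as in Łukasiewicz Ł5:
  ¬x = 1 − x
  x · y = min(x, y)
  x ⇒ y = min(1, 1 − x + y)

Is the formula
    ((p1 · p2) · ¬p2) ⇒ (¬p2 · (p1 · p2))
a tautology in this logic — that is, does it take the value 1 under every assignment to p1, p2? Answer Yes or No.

At p1 = 1/2, p2 = 1/2, for instance:
p1 · p2 = 1/2 · 1/2 = 1/2
¬p2 = ¬1/2 = 1/2
(p1 · p2) · ¬p2 = 1/2 · 1/2 = 1/2
¬p2 · (p1 · p2) = 1/2 · 1/2 = 1/2
((p1 · p2) · ¬p2) ⇒ (¬p2 · (p1 · p2)) = 1/2 ⇒ 1/2 = 1
and checking the remaining 24 assignments likewise gives ≥ 1 in every case.

Yes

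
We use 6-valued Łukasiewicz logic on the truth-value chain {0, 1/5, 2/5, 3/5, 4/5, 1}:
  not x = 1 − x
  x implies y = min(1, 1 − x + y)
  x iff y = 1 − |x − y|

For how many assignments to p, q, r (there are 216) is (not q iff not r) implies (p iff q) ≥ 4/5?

value 1: 132 assignments (counts)
value 4/5: 38 assignments (counts)
value 3/5: 24 assignments
value 2/5: 14 assignments
value 1/5: 6 assignments
value 0: 2 assignments
So 170 of the 216 assignments meet the threshold.

170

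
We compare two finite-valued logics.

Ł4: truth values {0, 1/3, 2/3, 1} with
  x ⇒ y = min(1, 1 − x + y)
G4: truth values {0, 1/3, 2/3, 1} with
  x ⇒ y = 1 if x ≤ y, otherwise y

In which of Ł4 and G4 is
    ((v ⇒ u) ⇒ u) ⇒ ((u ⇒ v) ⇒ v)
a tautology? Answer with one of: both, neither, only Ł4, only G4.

only Ł4

In Ł4: every assignment gives 1 — tautology.
In G4: at u = 0, v = 1/3 the value is 1/3 — not a tautology.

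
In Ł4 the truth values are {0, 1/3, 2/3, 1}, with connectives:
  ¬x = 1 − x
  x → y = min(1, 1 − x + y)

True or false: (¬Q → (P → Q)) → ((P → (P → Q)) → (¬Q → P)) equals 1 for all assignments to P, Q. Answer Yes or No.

Counterexample: take P = 0, Q = 0.
¬Q = ¬0 = 1
P → Q = 0 → 0 = 1
¬Q → (P → Q) = 1 → 1 = 1
P → Q = 0 → 0 = 1
P → (P → Q) = 0 → 1 = 1
¬Q = ¬0 = 1
¬Q → P = 1 → 0 = 0
(P → (P → Q)) → (¬Q → P) = 1 → 0 = 0
(¬Q → (P → Q)) → ((P → (P → Q)) → (¬Q → P)) = 1 → 0 = 0
This gives 0 ≠ 1.

No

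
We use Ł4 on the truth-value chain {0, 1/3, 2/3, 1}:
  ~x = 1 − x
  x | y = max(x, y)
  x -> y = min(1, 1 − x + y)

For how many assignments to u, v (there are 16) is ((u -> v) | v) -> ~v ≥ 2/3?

u = 0, v = 0 ↦ 1  ≥
u = 0, v = 1/3 ↦ 2/3  ≥
u = 0, v = 2/3 ↦ 1/3  <
u = 0, v = 1 ↦ 0  <
u = 1/3, v = 0 ↦ 1  ≥
u = 1/3, v = 1/3 ↦ 2/3  ≥
u = 1/3, v = 2/3 ↦ 1/3  <
u = 1/3, v = 1 ↦ 0  <
u = 2/3, v = 0 ↦ 1  ≥
u = 2/3, v = 1/3 ↦ 1  ≥
u = 2/3, v = 2/3 ↦ 1/3  <
u = 2/3, v = 1 ↦ 0  <
u = 1, v = 0 ↦ 1  ≥
u = 1, v = 1/3 ↦ 1  ≥
u = 1, v = 2/3 ↦ 2/3  ≥
u = 1, v = 1 ↦ 0  <
So 9 of the 16 assignments meet the threshold.

9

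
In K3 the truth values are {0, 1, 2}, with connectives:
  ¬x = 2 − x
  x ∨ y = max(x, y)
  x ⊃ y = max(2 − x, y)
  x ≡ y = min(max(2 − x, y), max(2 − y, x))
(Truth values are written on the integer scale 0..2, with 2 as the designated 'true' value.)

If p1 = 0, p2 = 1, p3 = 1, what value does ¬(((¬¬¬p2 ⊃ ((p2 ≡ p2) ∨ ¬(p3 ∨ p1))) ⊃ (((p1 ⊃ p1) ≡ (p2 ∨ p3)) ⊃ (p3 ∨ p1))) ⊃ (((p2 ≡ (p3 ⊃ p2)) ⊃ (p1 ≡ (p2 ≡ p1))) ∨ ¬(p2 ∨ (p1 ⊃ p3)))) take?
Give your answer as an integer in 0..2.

¬p2 = ¬1 = 1
¬¬p2 = ¬1 = 1
¬¬¬p2 = ¬1 = 1
p2 ≡ p2 = 1 ≡ 1 = 1
p3 ∨ p1 = 1 ∨ 0 = 1
¬(p3 ∨ p1) = ¬1 = 1
(p2 ≡ p2) ∨ ¬(p3 ∨ p1) = 1 ∨ 1 = 1
¬¬¬p2 ⊃ ((p2 ≡ p2) ∨ ¬(p3 ∨ p1)) = 1 ⊃ 1 = 1
p1 ⊃ p1 = 0 ⊃ 0 = 2
p2 ∨ p3 = 1 ∨ 1 = 1
(p1 ⊃ p1) ≡ (p2 ∨ p3) = 2 ≡ 1 = 1
p3 ∨ p1 = 1 ∨ 0 = 1
((p1 ⊃ p1) ≡ (p2 ∨ p3)) ⊃ (p3 ∨ p1) = 1 ⊃ 1 = 1
(¬¬¬p2 ⊃ ((p2 ≡ p2) ∨ ¬(p3 ∨ p1))) ⊃ (((p1 ⊃ p1) ≡ (p2 ∨ p3)) ⊃ (p3 ∨ p1)) = 1 ⊃ 1 = 1
p3 ⊃ p2 = 1 ⊃ 1 = 1
p2 ≡ (p3 ⊃ p2) = 1 ≡ 1 = 1
p2 ≡ p1 = 1 ≡ 0 = 1
p1 ≡ (p2 ≡ p1) = 0 ≡ 1 = 1
(p2 ≡ (p3 ⊃ p2)) ⊃ (p1 ≡ (p2 ≡ p1)) = 1 ⊃ 1 = 1
p1 ⊃ p3 = 0 ⊃ 1 = 2
p2 ∨ (p1 ⊃ p3) = 1 ∨ 2 = 2
¬(p2 ∨ (p1 ⊃ p3)) = ¬2 = 0
((p2 ≡ (p3 ⊃ p2)) ⊃ (p1 ≡ (p2 ≡ p1))) ∨ ¬(p2 ∨ (p1 ⊃ p3)) = 1 ∨ 0 = 1
((¬¬¬p2 ⊃ ((p2 ≡ p2) ∨ ¬(p3 ∨ p1))) ⊃ (((p1 ⊃ p1) ≡ (p2 ∨ p3)) ⊃ (p3 ∨ p1))) ⊃ (((p2 ≡ (p3 ⊃ p2)) ⊃ (p1 ≡ (p2 ≡ p1))) ∨ ¬(p2 ∨ (p1 ⊃ p3))) = 1 ⊃ 1 = 1
¬(((¬¬¬p2 ⊃ ((p2 ≡ p2) ∨ ¬(p3 ∨ p1))) ⊃ (((p1 ⊃ p1) ≡ (p2 ∨ p3)) ⊃ (p3 ∨ p1))) ⊃ (((p2 ≡ (p3 ⊃ p2)) ⊃ (p1 ≡ (p2 ≡ p1))) ∨ ¬(p2 ∨ (p1 ⊃ p3)))) = ¬1 = 1

1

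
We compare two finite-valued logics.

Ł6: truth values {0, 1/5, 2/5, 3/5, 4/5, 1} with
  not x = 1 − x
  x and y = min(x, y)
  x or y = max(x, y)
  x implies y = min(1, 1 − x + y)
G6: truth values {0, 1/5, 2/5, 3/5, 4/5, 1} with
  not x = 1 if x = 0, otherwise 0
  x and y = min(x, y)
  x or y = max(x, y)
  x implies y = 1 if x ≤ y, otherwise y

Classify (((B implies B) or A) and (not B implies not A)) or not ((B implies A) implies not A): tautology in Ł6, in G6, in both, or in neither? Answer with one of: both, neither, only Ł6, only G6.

only G6

In Ł6: at A = 1/5, B = 0 the value is 4/5 — not a tautology.
In G6: every assignment gives 1 — tautology.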